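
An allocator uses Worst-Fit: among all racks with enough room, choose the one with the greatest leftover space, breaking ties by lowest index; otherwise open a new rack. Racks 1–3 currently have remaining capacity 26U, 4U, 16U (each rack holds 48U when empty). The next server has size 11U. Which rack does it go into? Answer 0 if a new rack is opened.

Racks with room: rack 1 (26U), rack 3 (16U).
Most room is rack 1 with 26U free.

1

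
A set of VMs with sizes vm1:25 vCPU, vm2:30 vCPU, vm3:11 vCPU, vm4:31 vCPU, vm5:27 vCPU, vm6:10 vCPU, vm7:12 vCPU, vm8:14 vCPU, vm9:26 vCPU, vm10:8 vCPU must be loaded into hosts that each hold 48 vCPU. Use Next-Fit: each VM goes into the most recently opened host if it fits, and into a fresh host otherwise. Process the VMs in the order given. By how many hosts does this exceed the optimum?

Next-Fit: [25] [30,11] [31] [27,10] [12,14] [26,8] → 6 hosts.
Total size 194 vCPU; any packing needs at least ⌈194/48⌉ = 5 hosts.
An optimal packing achieves that bound: [31,14] [30,12] [27,11,10] [26,8] [25] → 5 hosts.
Excess: 6 − 5 = 1.

1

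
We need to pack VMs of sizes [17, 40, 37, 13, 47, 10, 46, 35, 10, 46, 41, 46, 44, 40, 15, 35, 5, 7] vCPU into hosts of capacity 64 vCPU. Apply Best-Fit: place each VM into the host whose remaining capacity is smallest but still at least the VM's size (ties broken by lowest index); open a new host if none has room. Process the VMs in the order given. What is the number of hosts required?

Put 17 vCPU in host 1; 47 vCPU remain.
Put 40 vCPU in host 1; 7 vCPU remain.
Put 37 vCPU in host 2; 27 vCPU remain.
Put 13 vCPU in host 2; 14 vCPU remain.
Put 47 vCPU in host 3; 17 vCPU remain.
Put 10 vCPU in host 2; 4 vCPU remain.
Put 46 vCPU in host 4; 18 vCPU remain.
Put 35 vCPU in host 5; 29 vCPU remain.
Put 10 vCPU in host 3; 7 vCPU remain.
Put 46 vCPU in host 6; 18 vCPU remain.
Put 41 vCPU in host 7; 23 vCPU remain.
Put 46 vCPU in host 8; 18 vCPU remain.
Put 44 vCPU in host 9; 20 vCPU remain.
Put 40 vCPU in host 10; 24 vCPU remain.
Put 15 vCPU in host 4; 3 vCPU remain.
Put 35 vCPU in host 11; 29 vCPU remain.
Put 5 vCPU in host 1; 2 vCPU remain.
Put 7 vCPU in host 3; 0 vCPU remain.

11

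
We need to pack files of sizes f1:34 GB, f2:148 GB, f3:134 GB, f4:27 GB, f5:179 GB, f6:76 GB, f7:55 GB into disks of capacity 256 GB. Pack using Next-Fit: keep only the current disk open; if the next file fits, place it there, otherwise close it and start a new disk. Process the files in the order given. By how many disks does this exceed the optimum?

1

Next-Fit: [34,148] [134,27] [179,76] [55] → 4 disks.
Total size 653 GB; any packing needs at least ⌈653/256⌉ = 3 disks.
An optimal packing achieves that bound: [179,76] [148,55,34] [134,27] → 3 disks.
Excess: 4 − 3 = 1.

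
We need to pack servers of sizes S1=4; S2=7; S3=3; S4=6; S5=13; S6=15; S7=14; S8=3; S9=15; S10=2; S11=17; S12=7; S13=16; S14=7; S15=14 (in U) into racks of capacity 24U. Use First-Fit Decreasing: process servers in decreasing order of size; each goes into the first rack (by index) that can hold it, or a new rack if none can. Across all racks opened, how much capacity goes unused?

25

Sorted descending: 17, 16, 15, 15, 14, 14, 13, 7, 7, 7, 6, 4, 3, 3, 2.
Put 17U in rack 1; 7U remain.
Put 16U in rack 2; 8U remain.
Put 15U in rack 3; 9U remain.
Put 15U in rack 4; 9U remain.
Put 14U in rack 5; 10U remain.
Put 14U in rack 6; 10U remain.
Put 13U in rack 7; 11U remain.
Put 7U in rack 1; 0U remain.
Put 7U in rack 2; 1U remain.
Put 7U in rack 3; 2U remain.
Put 6U in rack 4; 3U remain.
Put 4U in rack 5; 6U remain.
Put 3U in rack 4; 0U remain.
Put 3U in rack 5; 3U remain.
Put 2U in rack 3; 0U remain.
7 racks × 24U = 168U; used 143U; unused 25U.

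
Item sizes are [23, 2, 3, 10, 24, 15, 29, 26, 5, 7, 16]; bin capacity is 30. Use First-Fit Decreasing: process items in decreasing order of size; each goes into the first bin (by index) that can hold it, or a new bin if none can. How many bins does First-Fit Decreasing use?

Sorted descending: 29, 26, 24, 23, 16, 15, 10, 7, 5, 3, 2.
Put 29 in bin 1; 1 remain.
Put 26 in bin 2; 4 remain.
Put 24 in bin 3; 6 remain.
Put 23 in bin 4; 7 remain.
Put 16 in bin 5; 14 remain.
Put 15 in bin 6; 15 remain.
Put 10 in bin 5; 4 remain.
Put 7 in bin 4; 0 remain.
Put 5 in bin 3; 1 remain.
Put 3 in bin 2; 1 remain.
Put 2 in bin 5; 2 remain.

6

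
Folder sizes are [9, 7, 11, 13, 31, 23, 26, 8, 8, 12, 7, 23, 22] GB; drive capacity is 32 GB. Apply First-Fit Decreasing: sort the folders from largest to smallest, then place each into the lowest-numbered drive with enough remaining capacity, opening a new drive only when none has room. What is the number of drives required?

Sorted descending: 31, 26, 23, 23, 22, 13, 12, 11, 9, 8, 8, 7, 7.
31 GB → drive 1 (remaining 1 GB)
26 GB → drive 2 (remaining 6 GB)
23 GB → drive 3 (remaining 9 GB)
23 GB → drive 4 (remaining 9 GB)
22 GB → drive 5 (remaining 10 GB)
13 GB → drive 6 (remaining 19 GB)
12 GB → drive 6 (remaining 7 GB)
11 GB → drive 7 (remaining 21 GB)
9 GB → drive 3 (remaining 0 GB)
8 GB → drive 4 (remaining 1 GB)
8 GB → drive 5 (remaining 2 GB)
7 GB → drive 6 (remaining 0 GB)
7 GB → drive 7 (remaining 14 GB)
Final drives: [31] [26] [23,9] [23,8] [22,8] [13,12,7] [11,7].

7 drives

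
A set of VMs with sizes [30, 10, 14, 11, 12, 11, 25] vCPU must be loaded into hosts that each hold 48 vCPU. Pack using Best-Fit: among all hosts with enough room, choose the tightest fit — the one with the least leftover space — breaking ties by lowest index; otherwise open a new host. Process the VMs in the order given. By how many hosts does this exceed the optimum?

Best-Fit: [30,10] [14,11,12,11] [25] → 3 hosts.
Total size 113 vCPU; any packing needs at least ⌈113/48⌉ = 3 hosts.
So 3 is already optimal.

0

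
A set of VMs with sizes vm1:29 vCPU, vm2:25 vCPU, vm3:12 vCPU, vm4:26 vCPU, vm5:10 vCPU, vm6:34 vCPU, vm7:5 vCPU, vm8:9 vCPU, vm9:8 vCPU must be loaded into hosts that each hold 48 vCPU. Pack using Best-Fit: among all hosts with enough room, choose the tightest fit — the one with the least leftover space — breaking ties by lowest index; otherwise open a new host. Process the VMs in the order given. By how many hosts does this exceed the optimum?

Best-Fit: [29,12,5] [25] [26,10,9] [34,8] → 4 hosts.
Total size 158 vCPU; any packing needs at least ⌈158/48⌉ = 4 hosts.
So 4 is already optimal.

0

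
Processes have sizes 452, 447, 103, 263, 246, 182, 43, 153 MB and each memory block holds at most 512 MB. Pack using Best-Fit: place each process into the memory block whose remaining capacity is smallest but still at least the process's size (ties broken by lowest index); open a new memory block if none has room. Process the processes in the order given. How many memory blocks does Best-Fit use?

5 memory blocks

452 MB → memory block 1 (remaining 60 MB)
447 MB → memory block 2 (remaining 65 MB)
103 MB → memory block 3 (remaining 409 MB)
263 MB → memory block 3 (remaining 146 MB)
246 MB → memory block 4 (remaining 266 MB)
182 MB → memory block 4 (remaining 84 MB)
43 MB → memory block 1 (remaining 17 MB)
153 MB → memory block 5 (remaining 359 MB)
Final memory blocks: [452,43] [447] [103,263] [246,182] [153].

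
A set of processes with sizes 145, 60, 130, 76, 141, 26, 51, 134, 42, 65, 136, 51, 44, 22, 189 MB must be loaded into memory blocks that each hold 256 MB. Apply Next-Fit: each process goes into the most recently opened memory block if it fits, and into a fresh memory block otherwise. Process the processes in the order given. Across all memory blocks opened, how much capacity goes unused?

Put 145 MB in memory block 1; 111 MB remain.
Put 60 MB in memory block 1; 51 MB remain.
Put 130 MB in memory block 2; 126 MB remain.
Put 76 MB in memory block 2; 50 MB remain.
Put 141 MB in memory block 3; 115 MB remain.
Put 26 MB in memory block 3; 89 MB remain.
Put 51 MB in memory block 3; 38 MB remain.
Put 134 MB in memory block 4; 122 MB remain.
Put 42 MB in memory block 4; 80 MB remain.
Put 65 MB in memory block 4; 15 MB remain.
Put 136 MB in memory block 5; 120 MB remain.
Put 51 MB in memory block 5; 69 MB remain.
Put 44 MB in memory block 5; 25 MB remain.
Put 22 MB in memory block 5; 3 MB remain.
Put 189 MB in memory block 6; 67 MB remain.
6 memory blocks × 256 MB = 1536 MB; used 1312 MB; unused 224 MB.

224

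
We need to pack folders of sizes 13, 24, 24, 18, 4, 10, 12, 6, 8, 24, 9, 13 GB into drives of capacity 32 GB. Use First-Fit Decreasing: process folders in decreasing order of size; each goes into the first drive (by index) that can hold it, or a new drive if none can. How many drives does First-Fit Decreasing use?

6

Sorted descending: 24, 24, 24, 18, 13, 13, 12, 10, 9, 8, 6, 4.
Put 24 GB in drive 1; 8 GB remain.
Put 24 GB in drive 2; 8 GB remain.
Put 24 GB in drive 3; 8 GB remain.
Put 18 GB in drive 4; 14 GB remain.
Put 13 GB in drive 4; 1 GB remain.
Put 13 GB in drive 5; 19 GB remain.
Put 12 GB in drive 5; 7 GB remain.
Put 10 GB in drive 6; 22 GB remain.
Put 9 GB in drive 6; 13 GB remain.
Put 8 GB in drive 1; 0 GB remain.
Put 6 GB in drive 2; 2 GB remain.
Put 4 GB in drive 3; 4 GB remain.
Final drives: [24,8] [24,6] [24,4] [18,13] [13,12] [10,9].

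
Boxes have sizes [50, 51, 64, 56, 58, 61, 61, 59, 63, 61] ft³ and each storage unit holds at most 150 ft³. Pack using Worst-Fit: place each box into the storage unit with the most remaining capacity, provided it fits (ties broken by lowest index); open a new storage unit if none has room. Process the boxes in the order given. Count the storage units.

5 storage units

Put 50 ft³ in storage unit 1; 100 ft³ remain.
Put 51 ft³ in storage unit 1; 49 ft³ remain.
Put 64 ft³ in storage unit 2; 86 ft³ remain.
Put 56 ft³ in storage unit 2; 30 ft³ remain.
Put 58 ft³ in storage unit 3; 92 ft³ remain.
Put 61 ft³ in storage unit 3; 31 ft³ remain.
Put 61 ft³ in storage unit 4; 89 ft³ remain.
Put 59 ft³ in storage unit 4; 30 ft³ remain.
Put 63 ft³ in storage unit 5; 87 ft³ remain.
Put 61 ft³ in storage unit 5; 26 ft³ remain.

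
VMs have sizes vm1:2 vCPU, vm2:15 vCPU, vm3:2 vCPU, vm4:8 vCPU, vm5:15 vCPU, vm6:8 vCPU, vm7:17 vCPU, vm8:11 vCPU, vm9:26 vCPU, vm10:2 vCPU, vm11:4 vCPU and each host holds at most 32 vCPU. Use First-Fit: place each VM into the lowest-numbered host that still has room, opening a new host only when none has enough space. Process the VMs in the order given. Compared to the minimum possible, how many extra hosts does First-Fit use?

First-Fit: [2,15,2,8,2] [15,8,4] [17,11] [26] → 4 hosts.
Total size 110 vCPU; any packing needs at least ⌈110/32⌉ = 4 hosts.
So 4 is already optimal.

0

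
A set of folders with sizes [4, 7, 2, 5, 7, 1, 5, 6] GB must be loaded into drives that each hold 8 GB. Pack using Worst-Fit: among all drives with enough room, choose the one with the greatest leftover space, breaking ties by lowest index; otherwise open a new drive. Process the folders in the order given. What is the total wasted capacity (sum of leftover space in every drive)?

11

Put 4 GB in drive 1; 4 GB remain.
Put 7 GB in drive 2; 1 GB remain.
Put 2 GB in drive 1; 2 GB remain.
Put 5 GB in drive 3; 3 GB remain.
Put 7 GB in drive 4; 1 GB remain.
Put 1 GB in drive 3; 2 GB remain.
Put 5 GB in drive 5; 3 GB remain.
Put 6 GB in drive 6; 2 GB remain.
6 drives × 8 GB = 48 GB; used 37 GB; unused 11 GB.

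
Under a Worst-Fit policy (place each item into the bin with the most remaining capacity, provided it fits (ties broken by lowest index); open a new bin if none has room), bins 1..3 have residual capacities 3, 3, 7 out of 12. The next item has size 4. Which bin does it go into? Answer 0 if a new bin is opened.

Bins with room: bin 3 (7).
Most room is bin 3 with 7 free.

3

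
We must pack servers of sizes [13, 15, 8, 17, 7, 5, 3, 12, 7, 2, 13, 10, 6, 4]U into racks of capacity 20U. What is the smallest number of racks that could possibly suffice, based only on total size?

7

Total size = 13 + 15 + 8 + 17 + 7 + 5 + 3 + 12 + 7 + 2 + 13 + 10 + 6 + 4 = 122U.
⌈122 / 20⌉ = 7.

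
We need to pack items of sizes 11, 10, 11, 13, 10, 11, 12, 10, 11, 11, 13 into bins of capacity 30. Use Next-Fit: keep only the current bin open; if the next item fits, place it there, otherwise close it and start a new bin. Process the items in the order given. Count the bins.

11 → bin 1 (remaining 19)
10 → bin 1 (remaining 9)
11 → bin 2 (remaining 19)
13 → bin 2 (remaining 6)
10 → bin 3 (remaining 20)
11 → bin 3 (remaining 9)
12 → bin 4 (remaining 18)
10 → bin 4 (remaining 8)
11 → bin 5 (remaining 19)
11 → bin 5 (remaining 8)
13 → bin 6 (remaining 17)

6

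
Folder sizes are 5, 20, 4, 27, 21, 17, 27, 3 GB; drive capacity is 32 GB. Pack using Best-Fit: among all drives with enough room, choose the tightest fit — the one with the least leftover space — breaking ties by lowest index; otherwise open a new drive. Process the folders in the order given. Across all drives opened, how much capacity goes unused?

36

drive 1: place 5 GB, 27 GB left
drive 1: place 20 GB, 7 GB left
drive 1: place 4 GB, 3 GB left
drive 2: place 27 GB, 5 GB left
drive 3: place 21 GB, 11 GB left
drive 4: place 17 GB, 15 GB left
drive 5: place 27 GB, 5 GB left
drive 1: place 3 GB, 0 GB left
5 drives × 32 GB = 160 GB; used 124 GB; unused 36 GB.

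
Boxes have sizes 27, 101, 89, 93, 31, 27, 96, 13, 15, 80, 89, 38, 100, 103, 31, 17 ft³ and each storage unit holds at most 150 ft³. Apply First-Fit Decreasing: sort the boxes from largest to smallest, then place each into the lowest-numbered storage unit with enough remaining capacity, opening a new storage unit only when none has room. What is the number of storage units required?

8

Sorted descending: 103, 101, 100, 96, 93, 89, 89, 80, 38, 31, 31, 27, 27, 17, 15, 13.
Put 103 ft³ in storage unit 1; 47 ft³ remain.
Put 101 ft³ in storage unit 2; 49 ft³ remain.
Put 100 ft³ in storage unit 3; 50 ft³ remain.
Put 96 ft³ in storage unit 4; 54 ft³ remain.
Put 93 ft³ in storage unit 5; 57 ft³ remain.
Put 89 ft³ in storage unit 6; 61 ft³ remain.
Put 89 ft³ in storage unit 7; 61 ft³ remain.
Put 80 ft³ in storage unit 8; 70 ft³ remain.
Put 38 ft³ in storage unit 1; 9 ft³ remain.
Put 31 ft³ in storage unit 2; 18 ft³ remain.
Put 31 ft³ in storage unit 3; 19 ft³ remain.
Put 27 ft³ in storage unit 4; 27 ft³ remain.
Put 27 ft³ in storage unit 4; 0 ft³ remain.
Put 17 ft³ in storage unit 2; 1 ft³ remain.
Put 15 ft³ in storage unit 3; 4 ft³ remain.
Put 13 ft³ in storage unit 5; 44 ft³ remain.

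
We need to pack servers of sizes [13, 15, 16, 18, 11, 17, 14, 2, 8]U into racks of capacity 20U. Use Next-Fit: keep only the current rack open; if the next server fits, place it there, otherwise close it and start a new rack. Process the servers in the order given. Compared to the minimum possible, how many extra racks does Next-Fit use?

1

Next-Fit: [13] [15] [16] [18] [11] [17] [14,2] [8] → 8 racks.
7 servers exceed 10U (half the capacity), and no two of those can share a rack, so at least 7 racks are needed.
An optimal packing achieves that bound: [18,2] [17] [16] [15] [14] [13] [11,8] → 7 racks.
Excess: 8 − 7 = 1.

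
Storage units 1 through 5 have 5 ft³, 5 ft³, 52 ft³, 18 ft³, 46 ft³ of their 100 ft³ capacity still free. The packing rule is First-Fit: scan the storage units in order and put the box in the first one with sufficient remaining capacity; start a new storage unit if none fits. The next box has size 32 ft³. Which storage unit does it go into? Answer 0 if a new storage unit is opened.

3

Storage units with room: storage unit 3 (52 ft³), storage unit 5 (46 ft³).
The first with room is storage unit 3.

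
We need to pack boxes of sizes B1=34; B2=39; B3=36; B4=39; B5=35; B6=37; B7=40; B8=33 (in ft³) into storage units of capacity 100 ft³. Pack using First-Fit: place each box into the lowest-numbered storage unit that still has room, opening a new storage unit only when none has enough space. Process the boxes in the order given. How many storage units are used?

Put B1 (34 ft³) in storage unit 1; 66 ft³ remain.
Put B2 (39 ft³) in storage unit 1; 27 ft³ remain.
Put B3 (36 ft³) in storage unit 2; 64 ft³ remain.
Put B4 (39 ft³) in storage unit 2; 25 ft³ remain.
Put B5 (35 ft³) in storage unit 3; 65 ft³ remain.
Put B6 (37 ft³) in storage unit 3; 28 ft³ remain.
Put B7 (40 ft³) in storage unit 4; 60 ft³ remain.
Put B8 (33 ft³) in storage unit 4; 27 ft³ remain.

4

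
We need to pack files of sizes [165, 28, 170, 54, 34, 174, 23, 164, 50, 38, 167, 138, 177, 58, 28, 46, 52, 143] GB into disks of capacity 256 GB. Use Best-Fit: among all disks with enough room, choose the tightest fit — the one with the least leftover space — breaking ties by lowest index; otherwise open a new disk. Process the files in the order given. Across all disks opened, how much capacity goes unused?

339

Put 165 GB in disk 1; 91 GB remain.
Put 28 GB in disk 1; 63 GB remain.
Put 170 GB in disk 2; 86 GB remain.
Put 54 GB in disk 1; 9 GB remain.
Put 34 GB in disk 2; 52 GB remain.
Put 174 GB in disk 3; 82 GB remain.
Put 23 GB in disk 2; 29 GB remain.
Put 164 GB in disk 4; 92 GB remain.
Put 50 GB in disk 3; 32 GB remain.
Put 38 GB in disk 4; 54 GB remain.
Put 167 GB in disk 5; 89 GB remain.
Put 138 GB in disk 6; 118 GB remain.
Put 177 GB in disk 7; 79 GB remain.
Put 58 GB in disk 7; 21 GB remain.
Put 28 GB in disk 2; 1 GB remain.
Put 46 GB in disk 4; 8 GB remain.
Put 52 GB in disk 5; 37 GB remain.
Put 143 GB in disk 8; 113 GB remain.
8 disks × 256 GB = 2048 GB; used 1709 GB; unused 339 GB.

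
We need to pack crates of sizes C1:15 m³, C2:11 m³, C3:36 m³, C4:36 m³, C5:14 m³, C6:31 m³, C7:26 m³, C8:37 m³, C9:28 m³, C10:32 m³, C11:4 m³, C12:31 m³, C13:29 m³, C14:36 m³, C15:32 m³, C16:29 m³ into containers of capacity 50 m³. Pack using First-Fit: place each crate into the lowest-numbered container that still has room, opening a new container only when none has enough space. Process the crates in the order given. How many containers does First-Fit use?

C1 (15 m³) → container 1 (remaining 35 m³)
C2 (11 m³) → container 1 (remaining 24 m³)
C3 (36 m³) → container 2 (remaining 14 m³)
C4 (36 m³) → container 3 (remaining 14 m³)
C5 (14 m³) → container 1 (remaining 10 m³)
C6 (31 m³) → container 4 (remaining 19 m³)
C7 (26 m³) → container 5 (remaining 24 m³)
C8 (37 m³) → container 6 (remaining 13 m³)
C9 (28 m³) → container 7 (remaining 22 m³)
C10 (32 m³) → container 8 (remaining 18 m³)
C11 (4 m³) → container 1 (remaining 6 m³)
C12 (31 m³) → container 9 (remaining 19 m³)
C13 (29 m³) → container 10 (remaining 21 m³)
C14 (36 m³) → container 11 (remaining 14 m³)
C15 (32 m³) → container 12 (remaining 18 m³)
C16 (29 m³) → container 13 (remaining 21 m³)

13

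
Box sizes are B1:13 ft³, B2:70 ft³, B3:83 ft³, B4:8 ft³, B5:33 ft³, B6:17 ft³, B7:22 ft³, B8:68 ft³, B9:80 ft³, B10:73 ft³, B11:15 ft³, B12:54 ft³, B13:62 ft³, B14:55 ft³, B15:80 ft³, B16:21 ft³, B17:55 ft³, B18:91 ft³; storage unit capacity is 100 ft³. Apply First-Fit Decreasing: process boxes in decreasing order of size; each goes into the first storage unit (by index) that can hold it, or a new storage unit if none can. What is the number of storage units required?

11

Sorted descending: 91, 83, 80, 80, 73, 70, 68, 62, 55, 55, 54, 33, 22, 21, 17, 15, 13, 8.
91 ft³ → storage unit 1 (remaining 9 ft³)
83 ft³ → storage unit 2 (remaining 17 ft³)
80 ft³ → storage unit 3 (remaining 20 ft³)
80 ft³ → storage unit 4 (remaining 20 ft³)
73 ft³ → storage unit 5 (remaining 27 ft³)
70 ft³ → storage unit 6 (remaining 30 ft³)
68 ft³ → storage unit 7 (remaining 32 ft³)
62 ft³ → storage unit 8 (remaining 38 ft³)
55 ft³ → storage unit 9 (remaining 45 ft³)
55 ft³ → storage unit 10 (remaining 45 ft³)
54 ft³ → storage unit 11 (remaining 46 ft³)
33 ft³ → storage unit 8 (remaining 5 ft³)
22 ft³ → storage unit 5 (remaining 5 ft³)
21 ft³ → storage unit 6 (remaining 9 ft³)
17 ft³ → storage unit 2 (remaining 0 ft³)
15 ft³ → storage unit 3 (remaining 5 ft³)
13 ft³ → storage unit 4 (remaining 7 ft³)
8 ft³ → storage unit 1 (remaining 1 ft³)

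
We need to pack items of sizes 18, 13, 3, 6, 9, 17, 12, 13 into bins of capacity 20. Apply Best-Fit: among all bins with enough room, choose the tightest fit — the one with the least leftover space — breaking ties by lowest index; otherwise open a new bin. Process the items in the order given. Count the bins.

6

18 → bin 1 (remaining 2)
13 → bin 2 (remaining 7)
3 → bin 2 (remaining 4)
6 → bin 3 (remaining 14)
9 → bin 3 (remaining 5)
17 → bin 4 (remaining 3)
12 → bin 5 (remaining 8)
13 → bin 6 (remaining 7)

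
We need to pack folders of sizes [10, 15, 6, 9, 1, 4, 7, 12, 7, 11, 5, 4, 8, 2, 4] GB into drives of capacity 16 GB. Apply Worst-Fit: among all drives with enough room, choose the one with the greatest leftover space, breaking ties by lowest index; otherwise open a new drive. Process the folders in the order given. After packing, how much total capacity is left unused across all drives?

7

Put 10 GB in drive 1; 6 GB remain.
Put 15 GB in drive 2; 1 GB remain.
Put 6 GB in drive 1; 0 GB remain.
Put 9 GB in drive 3; 7 GB remain.
Put 1 GB in drive 3; 6 GB remain.
Put 4 GB in drive 3; 2 GB remain.
Put 7 GB in drive 4; 9 GB remain.
Put 12 GB in drive 5; 4 GB remain.
Put 7 GB in drive 4; 2 GB remain.
Put 11 GB in drive 6; 5 GB remain.
Put 5 GB in drive 6; 0 GB remain.
Put 4 GB in drive 5; 0 GB remain.
Put 8 GB in drive 7; 8 GB remain.
Put 2 GB in drive 7; 6 GB remain.
Put 4 GB in drive 7; 2 GB remain.
7 drives × 16 GB = 112 GB; used 105 GB; unused 7 GB.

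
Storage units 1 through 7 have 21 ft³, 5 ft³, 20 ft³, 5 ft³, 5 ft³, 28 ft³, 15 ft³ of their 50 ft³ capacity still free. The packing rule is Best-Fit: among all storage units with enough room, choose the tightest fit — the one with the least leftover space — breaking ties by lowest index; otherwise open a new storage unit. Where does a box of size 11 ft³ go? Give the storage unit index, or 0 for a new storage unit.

Storage units with room: storage unit 1 (21 ft³), storage unit 3 (20 ft³), storage unit 6 (28 ft³), storage unit 7 (15 ft³).
Tightest fit is storage unit 7 with 15 ft³ free.

7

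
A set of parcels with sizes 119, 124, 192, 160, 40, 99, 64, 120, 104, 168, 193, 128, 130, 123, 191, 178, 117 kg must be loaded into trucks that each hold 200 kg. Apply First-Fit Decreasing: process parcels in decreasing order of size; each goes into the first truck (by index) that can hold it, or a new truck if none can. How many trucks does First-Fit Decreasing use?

Sorted descending: 193, 192, 191, 178, 168, 160, 130, 128, 124, 123, 120, 119, 117, 104, 99, 64, 40.
Put 193 kg in truck 1; 7 kg remain.
Put 192 kg in truck 2; 8 kg remain.
Put 191 kg in truck 3; 9 kg remain.
Put 178 kg in truck 4; 22 kg remain.
Put 168 kg in truck 5; 32 kg remain.
Put 160 kg in truck 6; 40 kg remain.
Put 130 kg in truck 7; 70 kg remain.
Put 128 kg in truck 8; 72 kg remain.
Put 124 kg in truck 9; 76 kg remain.
Put 123 kg in truck 10; 77 kg remain.
Put 120 kg in truck 11; 80 kg remain.
Put 119 kg in truck 12; 81 kg remain.
Put 117 kg in truck 13; 83 kg remain.
Put 104 kg in truck 14; 96 kg remain.
Put 99 kg in truck 15; 101 kg remain.
Put 64 kg in truck 7; 6 kg remain.
Put 40 kg in truck 6; 0 kg remain.
Final trucks: [193] [192] [191] [178] [168] [160,40] [130,64] [128] [124] [123] [120] [119] [117] [104] [99].

15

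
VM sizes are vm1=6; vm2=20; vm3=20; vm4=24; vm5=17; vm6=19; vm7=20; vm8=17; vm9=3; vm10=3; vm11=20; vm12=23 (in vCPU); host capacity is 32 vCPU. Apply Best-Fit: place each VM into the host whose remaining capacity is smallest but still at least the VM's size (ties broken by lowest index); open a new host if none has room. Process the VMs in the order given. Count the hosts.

9

Put vm1 (6 vCPU) in host 1; 26 vCPU remain.
Put vm2 (20 vCPU) in host 1; 6 vCPU remain.
Put vm3 (20 vCPU) in host 2; 12 vCPU remain.
Put vm4 (24 vCPU) in host 3; 8 vCPU remain.
Put vm5 (17 vCPU) in host 4; 15 vCPU remain.
Put vm6 (19 vCPU) in host 5; 13 vCPU remain.
Put vm7 (20 vCPU) in host 6; 12 vCPU remain.
Put vm8 (17 vCPU) in host 7; 15 vCPU remain.
Put vm9 (3 vCPU) in host 1; 3 vCPU remain.
Put vm10 (3 vCPU) in host 1; 0 vCPU remain.
Put vm11 (20 vCPU) in host 8; 12 vCPU remain.
Put vm12 (23 vCPU) in host 9; 9 vCPU remain.
Final hosts: [6,20,3,3] [20] [24] [17] [19] [20] [17] [20] [23].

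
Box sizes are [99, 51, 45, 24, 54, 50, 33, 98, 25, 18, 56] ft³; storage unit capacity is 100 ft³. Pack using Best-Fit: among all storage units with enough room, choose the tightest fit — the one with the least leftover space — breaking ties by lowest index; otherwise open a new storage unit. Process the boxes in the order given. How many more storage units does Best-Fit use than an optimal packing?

0

Best-Fit: [99] [51,45] [24,54,18] [50,33] [98] [25,56] → 6 storage units.
Total size 553 ft³; any packing needs at least ⌈553/100⌉ = 6 storage units.
So 6 is already optimal.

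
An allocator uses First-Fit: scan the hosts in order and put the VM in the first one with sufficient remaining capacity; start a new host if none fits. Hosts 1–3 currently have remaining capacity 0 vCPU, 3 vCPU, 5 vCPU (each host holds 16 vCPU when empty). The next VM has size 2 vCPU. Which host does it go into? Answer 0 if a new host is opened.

2

Hosts with room: host 2 (3 vCPU), host 3 (5 vCPU).
The first with room is host 2.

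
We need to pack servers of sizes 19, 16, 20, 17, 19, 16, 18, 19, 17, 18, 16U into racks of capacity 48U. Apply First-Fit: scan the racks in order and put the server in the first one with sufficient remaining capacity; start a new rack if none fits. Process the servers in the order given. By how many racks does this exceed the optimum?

First-Fit: [19,16] [20,17] [19,16] [18,19] [17,18] [16] → 6 racks.
Total size 195U; any packing needs at least ⌈195/48⌉ = 5 racks.
An optimal packing achieves that bound: [20,19] [19,19] [18,18] [17,17] [16,16,16] → 5 racks.
Excess: 6 − 5 = 1.

1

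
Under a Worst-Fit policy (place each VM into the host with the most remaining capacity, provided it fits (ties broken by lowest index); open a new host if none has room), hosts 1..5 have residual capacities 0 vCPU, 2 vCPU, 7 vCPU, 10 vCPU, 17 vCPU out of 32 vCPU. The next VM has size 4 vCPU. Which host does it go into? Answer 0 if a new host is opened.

5

Hosts with room: host 3 (7 vCPU), host 4 (10 vCPU), host 5 (17 vCPU).
Most room is host 5 with 17 vCPU free.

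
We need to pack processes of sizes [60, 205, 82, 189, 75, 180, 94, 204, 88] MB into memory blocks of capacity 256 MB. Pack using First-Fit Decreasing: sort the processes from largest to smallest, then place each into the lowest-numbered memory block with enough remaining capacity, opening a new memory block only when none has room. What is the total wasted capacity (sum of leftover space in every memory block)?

359

Sorted descending: 205, 204, 189, 180, 94, 88, 82, 75, 60.
205 MB → memory block 1 (remaining 51 MB)
204 MB → memory block 2 (remaining 52 MB)
189 MB → memory block 3 (remaining 67 MB)
180 MB → memory block 4 (remaining 76 MB)
94 MB → memory block 5 (remaining 162 MB)
88 MB → memory block 5 (remaining 74 MB)
82 MB → memory block 6 (remaining 174 MB)
75 MB → memory block 4 (remaining 1 MB)
60 MB → memory block 3 (remaining 7 MB)
6 memory blocks × 256 MB = 1536 MB; used 1177 MB; unused 359 MB.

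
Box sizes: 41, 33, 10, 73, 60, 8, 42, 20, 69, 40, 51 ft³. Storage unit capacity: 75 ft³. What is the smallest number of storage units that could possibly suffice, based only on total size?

Total size = 41 + 33 + 10 + 73 + 60 + 8 + 42 + 20 + 69 + 40 + 51 = 447 ft³.
⌈447 / 75⌉ = 6.

6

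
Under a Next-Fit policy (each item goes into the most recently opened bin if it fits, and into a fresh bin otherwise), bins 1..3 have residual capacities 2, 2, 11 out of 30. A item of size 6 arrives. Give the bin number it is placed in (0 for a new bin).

3

Next-Fit only looks at bin 3, which has 11 free.
6 fits there.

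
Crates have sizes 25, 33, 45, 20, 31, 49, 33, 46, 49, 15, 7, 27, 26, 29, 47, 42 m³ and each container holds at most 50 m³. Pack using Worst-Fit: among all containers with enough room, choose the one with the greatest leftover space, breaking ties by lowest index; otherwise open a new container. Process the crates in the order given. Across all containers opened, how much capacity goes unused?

container 1: place 25 m³, 25 m³ left
container 2: place 33 m³, 17 m³ left
container 3: place 45 m³, 5 m³ left
container 1: place 20 m³, 5 m³ left
container 4: place 31 m³, 19 m³ left
container 5: place 49 m³, 1 m³ left
container 6: place 33 m³, 17 m³ left
container 7: place 46 m³, 4 m³ left
container 8: place 49 m³, 1 m³ left
container 4: place 15 m³, 4 m³ left
container 2: place 7 m³, 10 m³ left
container 9: place 27 m³, 23 m³ left
container 10: place 26 m³, 24 m³ left
container 11: place 29 m³, 21 m³ left
container 12: place 47 m³, 3 m³ left
container 13: place 42 m³, 8 m³ left
13 containers × 50 m³ = 650 m³; used 524 m³; unused 126 m³.

126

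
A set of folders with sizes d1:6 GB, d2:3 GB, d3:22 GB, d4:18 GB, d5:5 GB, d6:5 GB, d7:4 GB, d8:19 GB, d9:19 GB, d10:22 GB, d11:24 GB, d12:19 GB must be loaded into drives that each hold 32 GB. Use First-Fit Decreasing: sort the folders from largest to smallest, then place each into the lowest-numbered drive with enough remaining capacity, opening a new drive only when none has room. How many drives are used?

Sorted descending: 24, 22, 22, 19, 19, 19, 18, 6, 5, 5, 4, 3.
Put 24 GB in drive 1; 8 GB remain.
Put 22 GB in drive 2; 10 GB remain.
Put 22 GB in drive 3; 10 GB remain.
Put 19 GB in drive 4; 13 GB remain.
Put 19 GB in drive 5; 13 GB remain.
Put 19 GB in drive 6; 13 GB remain.
Put 18 GB in drive 7; 14 GB remain.
Put 6 GB in drive 1; 2 GB remain.
Put 5 GB in drive 2; 5 GB remain.
Put 5 GB in drive 2; 0 GB remain.
Put 4 GB in drive 3; 6 GB remain.
Put 3 GB in drive 3; 3 GB remain.
Final drives: [24,6] [22,5,5] [22,4,3] [19] [19] [19] [18].

7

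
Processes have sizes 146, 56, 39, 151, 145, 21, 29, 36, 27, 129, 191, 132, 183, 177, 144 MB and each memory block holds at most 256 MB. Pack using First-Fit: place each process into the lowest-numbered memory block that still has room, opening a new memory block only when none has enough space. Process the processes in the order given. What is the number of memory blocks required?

memory block 1: place 146 MB, 110 MB left
memory block 1: place 56 MB, 54 MB left
memory block 1: place 39 MB, 15 MB left
memory block 2: place 151 MB, 105 MB left
memory block 3: place 145 MB, 111 MB left
memory block 2: place 21 MB, 84 MB left
memory block 2: place 29 MB, 55 MB left
memory block 2: place 36 MB, 19 MB left
memory block 3: place 27 MB, 84 MB left
memory block 4: place 129 MB, 127 MB left
memory block 5: place 191 MB, 65 MB left
memory block 6: place 132 MB, 124 MB left
memory block 7: place 183 MB, 73 MB left
memory block 8: place 177 MB, 79 MB left
memory block 9: place 144 MB, 112 MB left
Final memory blocks: [146,56,39] [151,21,29,36] [145,27] [129] [191] [132] [183] [177] [144].

9 memory blocks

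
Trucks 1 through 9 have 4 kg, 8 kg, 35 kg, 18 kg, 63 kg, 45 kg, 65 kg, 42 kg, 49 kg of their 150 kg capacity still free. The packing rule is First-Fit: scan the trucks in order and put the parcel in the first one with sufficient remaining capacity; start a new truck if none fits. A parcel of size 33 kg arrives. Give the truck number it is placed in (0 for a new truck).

Trucks with room: truck 3 (35 kg), truck 5 (63 kg), truck 6 (45 kg), truck 7 (65 kg), truck 8 (42 kg), truck 9 (49 kg).
The first with room is truck 3.

3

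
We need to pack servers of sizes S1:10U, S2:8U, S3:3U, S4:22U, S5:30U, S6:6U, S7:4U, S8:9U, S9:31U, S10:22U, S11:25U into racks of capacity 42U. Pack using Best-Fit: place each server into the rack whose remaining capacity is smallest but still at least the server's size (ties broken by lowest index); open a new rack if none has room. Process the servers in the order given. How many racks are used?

S1 (10U) → rack 1 (remaining 32U)
S2 (8U) → rack 1 (remaining 24U)
S3 (3U) → rack 1 (remaining 21U)
S4 (22U) → rack 2 (remaining 20U)
S5 (30U) → rack 3 (remaining 12U)
S6 (6U) → rack 3 (remaining 6U)
S7 (4U) → rack 3 (remaining 2U)
S8 (9U) → rack 2 (remaining 11U)
S9 (31U) → rack 4 (remaining 11U)
S10 (22U) → rack 5 (remaining 20U)
S11 (25U) → rack 6 (remaining 17U)

6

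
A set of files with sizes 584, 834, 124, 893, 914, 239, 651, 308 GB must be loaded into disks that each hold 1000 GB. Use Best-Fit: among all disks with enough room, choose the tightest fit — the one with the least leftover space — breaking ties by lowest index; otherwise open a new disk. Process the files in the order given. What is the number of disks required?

disk 1: place 584 GB, 416 GB left
disk 2: place 834 GB, 166 GB left
disk 2: place 124 GB, 42 GB left
disk 3: place 893 GB, 107 GB left
disk 4: place 914 GB, 86 GB left
disk 1: place 239 GB, 177 GB left
disk 5: place 651 GB, 349 GB left
disk 5: place 308 GB, 41 GB left
Final disks: [584,239] [834,124] [893] [914] [651,308].

5 disks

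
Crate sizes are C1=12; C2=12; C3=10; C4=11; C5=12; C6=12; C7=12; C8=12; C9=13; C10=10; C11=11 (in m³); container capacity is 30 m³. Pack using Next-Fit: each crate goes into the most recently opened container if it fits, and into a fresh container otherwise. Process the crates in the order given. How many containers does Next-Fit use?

6

Put C1 (12 m³) in container 1; 18 m³ remain.
Put C2 (12 m³) in container 1; 6 m³ remain.
Put C3 (10 m³) in container 2; 20 m³ remain.
Put C4 (11 m³) in container 2; 9 m³ remain.
Put C5 (12 m³) in container 3; 18 m³ remain.
Put C6 (12 m³) in container 3; 6 m³ remain.
Put C7 (12 m³) in container 4; 18 m³ remain.
Put C8 (12 m³) in container 4; 6 m³ remain.
Put C9 (13 m³) in container 5; 17 m³ remain.
Put C10 (10 m³) in container 5; 7 m³ remain.
Put C11 (11 m³) in container 6; 19 m³ remain.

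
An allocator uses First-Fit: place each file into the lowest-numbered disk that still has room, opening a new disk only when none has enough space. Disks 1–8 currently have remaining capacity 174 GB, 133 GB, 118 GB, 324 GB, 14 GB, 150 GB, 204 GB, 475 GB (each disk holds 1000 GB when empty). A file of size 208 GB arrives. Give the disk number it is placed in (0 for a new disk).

4

Disks with room: disk 4 (324 GB), disk 8 (475 GB).
The first with room is disk 4.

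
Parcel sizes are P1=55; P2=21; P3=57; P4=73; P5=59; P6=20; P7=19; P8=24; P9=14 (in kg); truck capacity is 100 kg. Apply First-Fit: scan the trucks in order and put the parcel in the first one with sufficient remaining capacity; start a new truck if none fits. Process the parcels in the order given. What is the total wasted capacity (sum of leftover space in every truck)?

truck 1: place P1 (55 kg), 45 kg left
truck 1: place P2 (21 kg), 24 kg left
truck 2: place P3 (57 kg), 43 kg left
truck 3: place P4 (73 kg), 27 kg left
truck 4: place P5 (59 kg), 41 kg left
truck 1: place P6 (20 kg), 4 kg left
truck 2: place P7 (19 kg), 24 kg left
truck 2: place P8 (24 kg), 0 kg left
truck 3: place P9 (14 kg), 13 kg left
4 trucks × 100 kg = 400 kg; used 342 kg; unused 58 kg.

58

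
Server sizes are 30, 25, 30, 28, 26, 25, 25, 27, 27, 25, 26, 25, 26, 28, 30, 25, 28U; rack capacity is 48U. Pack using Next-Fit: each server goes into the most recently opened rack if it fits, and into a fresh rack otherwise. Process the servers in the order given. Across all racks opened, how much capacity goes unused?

Put 30U in rack 1; 18U remain.
Put 25U in rack 2; 23U remain.
Put 30U in rack 3; 18U remain.
Put 28U in rack 4; 20U remain.
Put 26U in rack 5; 22U remain.
Put 25U in rack 6; 23U remain.
Put 25U in rack 7; 23U remain.
Put 27U in rack 8; 21U remain.
Put 27U in rack 9; 21U remain.
Put 25U in rack 10; 23U remain.
Put 26U in rack 11; 22U remain.
Put 25U in rack 12; 23U remain.
Put 26U in rack 13; 22U remain.
Put 28U in rack 14; 20U remain.
Put 30U in rack 15; 18U remain.
Put 25U in rack 16; 23U remain.
Put 28U in rack 17; 20U remain.
17 racks × 48U = 816U; used 456U; unused 360U.

360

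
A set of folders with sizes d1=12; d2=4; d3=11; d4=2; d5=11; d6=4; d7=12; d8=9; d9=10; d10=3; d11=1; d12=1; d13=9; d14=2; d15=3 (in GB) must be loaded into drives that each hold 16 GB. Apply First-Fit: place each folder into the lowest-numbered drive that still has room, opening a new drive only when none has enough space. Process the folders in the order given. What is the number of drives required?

drive 1: place d1 (12 GB), 4 GB left
drive 1: place d2 (4 GB), 0 GB left
drive 2: place d3 (11 GB), 5 GB left
drive 2: place d4 (2 GB), 3 GB left
drive 3: place d5 (11 GB), 5 GB left
drive 3: place d6 (4 GB), 1 GB left
drive 4: place d7 (12 GB), 4 GB left
drive 5: place d8 (9 GB), 7 GB left
drive 6: place d9 (10 GB), 6 GB left
drive 2: place d10 (3 GB), 0 GB left
drive 3: place d11 (1 GB), 0 GB left
drive 4: place d12 (1 GB), 3 GB left
drive 7: place d13 (9 GB), 7 GB left
drive 4: place d14 (2 GB), 1 GB left
drive 5: place d15 (3 GB), 4 GB left

7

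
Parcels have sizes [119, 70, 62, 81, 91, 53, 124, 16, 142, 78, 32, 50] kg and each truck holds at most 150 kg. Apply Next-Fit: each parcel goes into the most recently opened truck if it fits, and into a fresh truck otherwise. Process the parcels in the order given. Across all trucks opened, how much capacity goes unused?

Put 119 kg in truck 1; 31 kg remain.
Put 70 kg in truck 2; 80 kg remain.
Put 62 kg in truck 2; 18 kg remain.
Put 81 kg in truck 3; 69 kg remain.
Put 91 kg in truck 4; 59 kg remain.
Put 53 kg in truck 4; 6 kg remain.
Put 124 kg in truck 5; 26 kg remain.
Put 16 kg in truck 5; 10 kg remain.
Put 142 kg in truck 6; 8 kg remain.
Put 78 kg in truck 7; 72 kg remain.
Put 32 kg in truck 7; 40 kg remain.
Put 50 kg in truck 8; 100 kg remain.
8 trucks × 150 kg = 1200 kg; used 918 kg; unused 282 kg.

282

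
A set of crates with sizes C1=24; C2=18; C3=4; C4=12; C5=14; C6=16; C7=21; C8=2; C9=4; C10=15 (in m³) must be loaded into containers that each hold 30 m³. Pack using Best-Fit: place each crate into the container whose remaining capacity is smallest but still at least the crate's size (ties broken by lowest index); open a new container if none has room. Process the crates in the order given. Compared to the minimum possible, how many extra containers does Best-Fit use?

0

Best-Fit: [24,4,2] [18,12] [14,16] [21,4] [15] → 5 containers.
Total size 130 m³; any packing needs at least ⌈130/30⌉ = 5 containers.
So 5 is already optimal.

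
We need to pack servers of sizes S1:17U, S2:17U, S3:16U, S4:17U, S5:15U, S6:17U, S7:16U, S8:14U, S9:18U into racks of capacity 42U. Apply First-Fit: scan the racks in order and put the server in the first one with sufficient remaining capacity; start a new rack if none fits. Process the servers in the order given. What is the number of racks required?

5 racks

rack 1: place S1 (17U), 25U left
rack 1: place S2 (17U), 8U left
rack 2: place S3 (16U), 26U left
rack 2: place S4 (17U), 9U left
rack 3: place S5 (15U), 27U left
rack 3: place S6 (17U), 10U left
rack 4: place S7 (16U), 26U left
rack 4: place S8 (14U), 12U left
rack 5: place S9 (18U), 24U left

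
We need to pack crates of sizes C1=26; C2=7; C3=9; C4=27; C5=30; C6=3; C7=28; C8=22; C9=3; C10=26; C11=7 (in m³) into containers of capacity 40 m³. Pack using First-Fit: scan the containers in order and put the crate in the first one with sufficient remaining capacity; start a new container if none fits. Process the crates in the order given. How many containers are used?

6

Put C1 (26 m³) in container 1; 14 m³ remain.
Put C2 (7 m³) in container 1; 7 m³ remain.
Put C3 (9 m³) in container 2; 31 m³ remain.
Put C4 (27 m³) in container 2; 4 m³ remain.
Put C5 (30 m³) in container 3; 10 m³ remain.
Put C6 (3 m³) in container 1; 4 m³ remain.
Put C7 (28 m³) in container 4; 12 m³ remain.
Put C8 (22 m³) in container 5; 18 m³ remain.
Put C9 (3 m³) in container 1; 1 m³ remain.
Put C10 (26 m³) in container 6; 14 m³ remain.
Put C11 (7 m³) in container 3; 3 m³ remain.
Final containers: [26,7,3,3] [9,27] [30,7] [28] [22] [26].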